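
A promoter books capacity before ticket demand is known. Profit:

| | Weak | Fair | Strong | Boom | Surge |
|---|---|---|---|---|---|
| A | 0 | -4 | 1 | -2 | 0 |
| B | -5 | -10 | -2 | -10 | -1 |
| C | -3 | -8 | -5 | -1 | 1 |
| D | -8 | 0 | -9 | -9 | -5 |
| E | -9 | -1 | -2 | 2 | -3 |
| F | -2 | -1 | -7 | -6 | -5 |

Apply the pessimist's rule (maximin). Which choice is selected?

A

Row minima: A=-4, B=-10, C=-8, D=-9, E=-9, F=-7
Best worst-case = -4 → A.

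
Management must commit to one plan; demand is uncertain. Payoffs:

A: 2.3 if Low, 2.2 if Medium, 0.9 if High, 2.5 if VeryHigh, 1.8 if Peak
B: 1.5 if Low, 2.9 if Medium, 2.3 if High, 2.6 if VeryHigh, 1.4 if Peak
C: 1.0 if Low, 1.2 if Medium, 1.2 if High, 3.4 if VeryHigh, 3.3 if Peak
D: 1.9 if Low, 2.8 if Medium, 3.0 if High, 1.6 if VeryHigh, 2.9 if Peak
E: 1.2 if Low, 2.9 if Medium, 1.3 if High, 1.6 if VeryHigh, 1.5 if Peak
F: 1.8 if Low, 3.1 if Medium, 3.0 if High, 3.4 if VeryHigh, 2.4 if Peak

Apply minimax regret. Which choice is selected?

Column bests: Low=2.3, Medium=3.1, High=3.0, VeryHigh=3.4, Peak=3.3.
A regrets: 0.0, 0.9, 2.1, 0.9, 1.5 → max 2.1
B regrets: 0.8, 0.2, 0.7, 0.8, 1.9 → max 1.9
C regrets: 1.3, 1.9, 1.8, 0.0, 0.0 → max 1.9
D regrets: 0.4, 0.3, 0.0, 1.8, 0.4 → max 1.8
E regrets: 1.1, 0.2, 1.7, 1.8, 1.8 → max 1.8
F regrets: 0.5, 0.0, 0.0, 0.0, 0.9 → max 0.9
Smallest max regret = 0.9 → F.

F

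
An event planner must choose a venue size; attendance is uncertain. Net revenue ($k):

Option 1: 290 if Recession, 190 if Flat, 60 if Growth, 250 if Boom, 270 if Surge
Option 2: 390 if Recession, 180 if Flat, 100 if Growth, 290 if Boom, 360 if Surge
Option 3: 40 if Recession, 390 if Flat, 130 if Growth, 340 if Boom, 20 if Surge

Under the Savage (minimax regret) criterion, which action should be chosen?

Option 1

Column bests: Recession=390, Flat=390, Growth=130, Boom=340, Surge=360.
Option 1 regrets: 100, 200, 70, 90, 90 → max 200
Option 2 regrets: 0, 210, 30, 50, 0 → max 210
Option 3 regrets: 350, 0, 0, 0, 340 → max 350
Smallest max regret = 200 → Option 1.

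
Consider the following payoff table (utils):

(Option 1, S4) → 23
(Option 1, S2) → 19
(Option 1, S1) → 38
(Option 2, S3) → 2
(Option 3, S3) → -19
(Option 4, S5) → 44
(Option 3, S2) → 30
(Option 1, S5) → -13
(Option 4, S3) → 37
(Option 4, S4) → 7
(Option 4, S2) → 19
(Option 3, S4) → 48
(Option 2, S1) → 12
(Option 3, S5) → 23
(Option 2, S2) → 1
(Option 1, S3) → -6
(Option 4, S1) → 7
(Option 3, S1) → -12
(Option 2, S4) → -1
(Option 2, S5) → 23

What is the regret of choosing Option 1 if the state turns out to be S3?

43

Best payoff under S3 is 37.
Regret = 37 − (-6) = 43.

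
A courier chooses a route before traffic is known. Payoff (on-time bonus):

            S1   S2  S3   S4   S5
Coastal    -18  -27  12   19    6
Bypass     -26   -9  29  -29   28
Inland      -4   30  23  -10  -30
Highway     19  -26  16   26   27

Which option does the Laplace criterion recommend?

Highway

Row averages: Coastal=-1.6, Bypass=-1.4, Inland=1.8, Highway=12.4
Highest average = 12.4 → Highway.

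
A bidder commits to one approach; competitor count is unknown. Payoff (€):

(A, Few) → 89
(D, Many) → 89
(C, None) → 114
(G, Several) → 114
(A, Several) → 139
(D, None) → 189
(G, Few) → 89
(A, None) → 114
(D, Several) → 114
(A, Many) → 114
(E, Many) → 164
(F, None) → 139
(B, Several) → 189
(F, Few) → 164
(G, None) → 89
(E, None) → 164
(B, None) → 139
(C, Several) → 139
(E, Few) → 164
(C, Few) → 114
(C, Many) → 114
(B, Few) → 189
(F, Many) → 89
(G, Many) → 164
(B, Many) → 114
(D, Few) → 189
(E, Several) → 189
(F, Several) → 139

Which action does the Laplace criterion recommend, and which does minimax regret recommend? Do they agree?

laplace → E; minimax regret → E (agree)

Row averages: A=114, B=157.75, C=120.25, D=145.25, E=170.25, F=132.75, G=114
Highest average = 170.25 → E.
Column bests: None=189, Few=189, Several=189, Many=164.
A regrets: 75, 100, 50, 50 → max 100
B regrets: 50, 0, 0, 50 → max 50
C regrets: 75, 75, 50, 50 → max 75
D regrets: 0, 0, 75, 75 → max 75
E regrets: 25, 25, 0, 0 → max 25
F regrets: 50, 25, 50, 75 → max 75
G regrets: 100, 100, 75, 0 → max 100
Smallest max regret = 25 → E.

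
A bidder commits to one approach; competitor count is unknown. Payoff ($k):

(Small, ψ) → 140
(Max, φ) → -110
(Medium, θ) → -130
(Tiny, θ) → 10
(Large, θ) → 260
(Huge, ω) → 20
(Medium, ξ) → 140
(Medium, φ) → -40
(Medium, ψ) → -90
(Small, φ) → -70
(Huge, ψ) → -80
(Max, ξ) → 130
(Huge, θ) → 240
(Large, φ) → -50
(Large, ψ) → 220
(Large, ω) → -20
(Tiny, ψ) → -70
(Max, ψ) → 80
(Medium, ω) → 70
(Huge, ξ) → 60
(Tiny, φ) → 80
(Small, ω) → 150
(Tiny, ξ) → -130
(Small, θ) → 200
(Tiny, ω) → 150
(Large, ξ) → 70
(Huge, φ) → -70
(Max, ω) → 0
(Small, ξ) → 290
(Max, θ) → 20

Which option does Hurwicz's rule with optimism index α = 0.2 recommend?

Tiny: 0.2·150 + 0.8·(-130) = -74
Small: 0.2·290 + 0.8·(-70) = 2
Medium: 0.2·140 + 0.8·(-130) = -76
Large: 0.2·260 + 0.8·(-50) = 12
Huge: 0.2·240 + 0.8·(-80) = -16
Max: 0.2·130 + 0.8·(-110) = -62
Highest Hurwicz score = 12 → Large.

Large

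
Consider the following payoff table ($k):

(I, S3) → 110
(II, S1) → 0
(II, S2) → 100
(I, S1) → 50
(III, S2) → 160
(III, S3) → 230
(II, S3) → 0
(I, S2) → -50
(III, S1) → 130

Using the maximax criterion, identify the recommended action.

III

Row maxima: I=110, II=100, III=230
Best best-case = 230 → III.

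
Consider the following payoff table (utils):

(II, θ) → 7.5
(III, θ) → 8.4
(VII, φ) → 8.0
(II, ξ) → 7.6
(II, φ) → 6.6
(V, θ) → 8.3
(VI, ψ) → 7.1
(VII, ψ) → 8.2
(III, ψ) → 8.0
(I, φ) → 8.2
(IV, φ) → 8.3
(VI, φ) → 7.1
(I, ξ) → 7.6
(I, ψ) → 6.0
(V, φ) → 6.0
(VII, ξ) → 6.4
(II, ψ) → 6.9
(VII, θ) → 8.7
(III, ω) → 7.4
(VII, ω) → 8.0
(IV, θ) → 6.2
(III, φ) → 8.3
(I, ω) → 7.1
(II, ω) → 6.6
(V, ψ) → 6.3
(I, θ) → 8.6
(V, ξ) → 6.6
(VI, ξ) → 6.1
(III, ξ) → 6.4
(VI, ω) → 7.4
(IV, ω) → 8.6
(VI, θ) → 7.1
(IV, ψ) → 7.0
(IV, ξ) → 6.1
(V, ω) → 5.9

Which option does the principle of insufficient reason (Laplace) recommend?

VII

Row averages: I=7.5, II=7.04, III=7.7, IV=7.24, V=6.62, VI=6.96, VII=7.86
Highest average = 7.86 → VII.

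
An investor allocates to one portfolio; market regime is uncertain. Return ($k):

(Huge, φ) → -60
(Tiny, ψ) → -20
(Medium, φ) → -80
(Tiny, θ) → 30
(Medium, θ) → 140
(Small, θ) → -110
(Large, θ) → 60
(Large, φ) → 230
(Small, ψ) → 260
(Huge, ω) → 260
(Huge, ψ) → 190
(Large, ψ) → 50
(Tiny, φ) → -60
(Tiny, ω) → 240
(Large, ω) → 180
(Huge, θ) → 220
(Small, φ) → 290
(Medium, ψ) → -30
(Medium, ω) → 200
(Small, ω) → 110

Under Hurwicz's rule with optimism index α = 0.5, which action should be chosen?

Large

Tiny: 0.5·240 + 0.5·(-60) = 90
Small: 0.5·290 + 0.5·(-110) = 90
Medium: 0.5·200 + 0.5·(-80) = 60
Large: 0.5·230 + 0.5·50 = 140
Huge: 0.5·260 + 0.5·(-60) = 100
Highest Hurwicz score = 140 → Large.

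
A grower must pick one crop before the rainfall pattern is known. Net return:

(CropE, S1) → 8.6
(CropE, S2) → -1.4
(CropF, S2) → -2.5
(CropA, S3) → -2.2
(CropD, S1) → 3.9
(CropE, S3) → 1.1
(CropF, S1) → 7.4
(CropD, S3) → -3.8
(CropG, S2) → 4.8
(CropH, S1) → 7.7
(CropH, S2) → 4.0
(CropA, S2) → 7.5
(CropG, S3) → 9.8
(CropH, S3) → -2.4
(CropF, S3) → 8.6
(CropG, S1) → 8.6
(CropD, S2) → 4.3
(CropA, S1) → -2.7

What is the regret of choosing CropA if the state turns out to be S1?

Best payoff under S1 is 8.6.
Regret = 8.6 − (-2.7) = 11.3.

11.3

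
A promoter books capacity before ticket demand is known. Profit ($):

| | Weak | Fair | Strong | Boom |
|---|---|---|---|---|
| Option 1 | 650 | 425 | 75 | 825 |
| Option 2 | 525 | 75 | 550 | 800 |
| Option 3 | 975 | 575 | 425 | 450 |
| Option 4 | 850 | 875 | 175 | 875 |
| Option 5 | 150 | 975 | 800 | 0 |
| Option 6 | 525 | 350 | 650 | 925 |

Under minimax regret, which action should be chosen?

Column bests: Weak=975, Fair=975, Strong=800, Boom=925.
Option 1 regrets: 325, 550, 725, 100 → max 725
Option 2 regrets: 450, 900, 250, 125 → max 900
Option 3 regrets: 0, 400, 375, 475 → max 475
Option 4 regrets: 125, 100, 625, 50 → max 625
Option 5 regrets: 825, 0, 0, 925 → max 925
Option 6 regrets: 450, 625, 150, 0 → max 625
Smallest max regret = 475 → Option 3.

Option 3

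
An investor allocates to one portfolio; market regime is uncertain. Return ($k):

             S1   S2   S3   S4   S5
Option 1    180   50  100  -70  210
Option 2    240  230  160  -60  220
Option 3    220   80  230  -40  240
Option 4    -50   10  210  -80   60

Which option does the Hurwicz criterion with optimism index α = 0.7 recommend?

Option 1: 0.7·210 + 0.3·(-70) = 126
Option 2: 0.7·240 + 0.3·(-60) = 150
Option 3: 0.7·240 + 0.3·(-40) = 156
Option 4: 0.7·210 + 0.3·(-80) = 123
Highest Hurwicz score = 156 → Option 3.

Option 3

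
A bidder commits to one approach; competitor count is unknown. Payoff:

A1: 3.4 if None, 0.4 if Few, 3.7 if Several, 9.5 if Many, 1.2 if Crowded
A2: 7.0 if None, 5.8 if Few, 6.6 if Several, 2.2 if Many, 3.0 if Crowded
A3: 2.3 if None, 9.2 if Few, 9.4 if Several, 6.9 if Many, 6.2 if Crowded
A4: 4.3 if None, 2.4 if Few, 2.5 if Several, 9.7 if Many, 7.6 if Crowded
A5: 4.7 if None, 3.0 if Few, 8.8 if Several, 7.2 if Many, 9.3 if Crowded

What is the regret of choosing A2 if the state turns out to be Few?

3.4

Best payoff under Few is 9.2.
Regret = 9.2 − 5.8 = 3.4.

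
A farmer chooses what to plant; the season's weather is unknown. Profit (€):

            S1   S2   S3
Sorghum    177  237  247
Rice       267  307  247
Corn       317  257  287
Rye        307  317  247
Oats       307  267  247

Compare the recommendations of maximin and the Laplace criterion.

maximin → Corn; laplace → Rye (disagree)

Row minima: Sorghum=177, Rice=247, Corn=257, Rye=247, Oats=247
Best worst-case = 257 → Corn.
Row averages: Sorghum=661/3, Rice=821/3, Corn=287, Rye=871/3, Oats=821/3
Highest average = 871/3 → Rye.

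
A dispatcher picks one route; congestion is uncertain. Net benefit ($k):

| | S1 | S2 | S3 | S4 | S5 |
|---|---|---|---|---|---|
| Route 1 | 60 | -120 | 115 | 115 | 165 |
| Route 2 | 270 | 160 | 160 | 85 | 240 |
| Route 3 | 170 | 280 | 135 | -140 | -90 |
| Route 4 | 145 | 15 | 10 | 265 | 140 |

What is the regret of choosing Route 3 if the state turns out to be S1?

100

Best payoff under S1 is 270.
Regret = 270 − 170 = 100.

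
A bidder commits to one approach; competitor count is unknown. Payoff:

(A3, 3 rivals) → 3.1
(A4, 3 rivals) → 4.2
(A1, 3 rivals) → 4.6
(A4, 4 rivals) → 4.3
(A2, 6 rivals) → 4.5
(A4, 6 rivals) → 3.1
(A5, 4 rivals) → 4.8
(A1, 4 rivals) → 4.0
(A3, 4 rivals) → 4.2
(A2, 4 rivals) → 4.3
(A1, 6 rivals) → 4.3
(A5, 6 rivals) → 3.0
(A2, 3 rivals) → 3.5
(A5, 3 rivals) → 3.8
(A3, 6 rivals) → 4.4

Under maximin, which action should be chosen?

A1

Row minima: A1=4.0, A2=3.5, A3=3.1, A4=3.1, A5=3.0
Best worst-case = 4.0 → A1.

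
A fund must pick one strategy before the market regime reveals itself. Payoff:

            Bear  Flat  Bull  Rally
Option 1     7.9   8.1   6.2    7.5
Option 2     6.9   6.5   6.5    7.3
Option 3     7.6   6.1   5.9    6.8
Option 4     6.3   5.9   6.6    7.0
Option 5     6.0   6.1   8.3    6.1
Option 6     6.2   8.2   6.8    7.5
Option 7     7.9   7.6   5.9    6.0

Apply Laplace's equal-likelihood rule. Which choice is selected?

Row averages: Option 1=7.425, Option 2=6.8, Option 3=6.6, Option 4=6.45, Option 5=6.625, Option 6=7.175, Option 7=6.85
Highest average = 7.425 → Option 1.

Option 1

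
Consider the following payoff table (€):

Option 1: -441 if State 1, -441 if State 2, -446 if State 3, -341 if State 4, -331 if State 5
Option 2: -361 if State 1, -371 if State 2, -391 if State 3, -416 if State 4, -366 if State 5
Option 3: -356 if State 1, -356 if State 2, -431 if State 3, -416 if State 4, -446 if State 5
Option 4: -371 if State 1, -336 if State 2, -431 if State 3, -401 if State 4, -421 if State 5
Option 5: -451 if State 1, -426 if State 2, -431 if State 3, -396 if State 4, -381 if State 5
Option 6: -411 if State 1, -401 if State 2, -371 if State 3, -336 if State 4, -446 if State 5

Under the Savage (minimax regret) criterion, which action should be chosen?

Option 2

Column bests: State 1=-356, State 2=-336, State 3=-371, State 4=-336, State 5=-331.
Option 1 regrets: 85, 105, 75, 5, 0 → max 105
Option 2 regrets: 5, 35, 20, 80, 35 → max 80
Option 3 regrets: 0, 20, 60, 80, 115 → max 115
Option 4 regrets: 15, 0, 60, 65, 90 → max 90
Option 5 regrets: 95, 90, 60, 60, 50 → max 95
Option 6 regrets: 55, 65, 0, 0, 115 → max 115
Smallest max regret = 80 → Option 2.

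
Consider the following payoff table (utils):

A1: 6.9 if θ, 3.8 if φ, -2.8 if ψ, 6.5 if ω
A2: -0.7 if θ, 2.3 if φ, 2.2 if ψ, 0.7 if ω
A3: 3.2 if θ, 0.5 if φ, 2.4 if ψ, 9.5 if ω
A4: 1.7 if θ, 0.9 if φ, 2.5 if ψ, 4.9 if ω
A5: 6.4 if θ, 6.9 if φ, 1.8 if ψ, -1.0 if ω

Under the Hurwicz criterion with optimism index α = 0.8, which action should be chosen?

A1: 0.8·6.9 + 0.2·(-2.8) = 4.96
A2: 0.8·2.3 + 0.2·(-0.7) = 1.7
A3: 0.8·9.5 + 0.2·0.5 = 7.7
A4: 0.8·4.9 + 0.2·0.9 = 4.1
A5: 0.8·6.9 + 0.2·(-1.0) = 5.32
Highest Hurwicz score = 7.7 → A3.

A3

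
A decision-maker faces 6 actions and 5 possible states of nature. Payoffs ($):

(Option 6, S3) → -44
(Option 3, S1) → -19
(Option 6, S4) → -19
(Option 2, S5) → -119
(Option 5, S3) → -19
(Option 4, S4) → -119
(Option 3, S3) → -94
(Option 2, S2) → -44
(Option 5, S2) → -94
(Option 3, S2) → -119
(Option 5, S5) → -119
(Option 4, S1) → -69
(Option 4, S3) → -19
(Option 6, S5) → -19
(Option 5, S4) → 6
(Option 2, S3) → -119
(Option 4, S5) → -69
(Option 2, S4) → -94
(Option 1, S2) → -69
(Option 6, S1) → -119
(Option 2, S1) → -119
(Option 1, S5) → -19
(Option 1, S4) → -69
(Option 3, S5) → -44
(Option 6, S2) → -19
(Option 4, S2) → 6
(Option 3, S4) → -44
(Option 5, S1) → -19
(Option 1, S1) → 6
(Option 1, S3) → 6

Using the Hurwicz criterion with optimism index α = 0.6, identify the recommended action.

Option 1

Option 1: 0.6·6 + 0.4·(-69) = -24
Option 2: 0.6·(-44) + 0.4·(-119) = -74
Option 3: 0.6·(-19) + 0.4·(-119) = -59
Option 4: 0.6·6 + 0.4·(-119) = -44
Option 5: 0.6·6 + 0.4·(-119) = -44
Option 6: 0.6·(-19) + 0.4·(-119) = -59
Highest Hurwicz score = -24 → Option 1.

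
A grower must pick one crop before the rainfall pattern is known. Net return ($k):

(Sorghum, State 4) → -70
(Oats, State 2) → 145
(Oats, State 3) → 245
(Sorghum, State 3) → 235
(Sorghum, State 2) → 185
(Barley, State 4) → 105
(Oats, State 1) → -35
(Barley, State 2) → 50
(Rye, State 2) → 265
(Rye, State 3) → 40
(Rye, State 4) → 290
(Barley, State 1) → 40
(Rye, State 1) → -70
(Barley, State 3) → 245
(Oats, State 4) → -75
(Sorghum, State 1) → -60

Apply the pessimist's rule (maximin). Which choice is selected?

Barley

Row minima: Rye=-70, Sorghum=-70, Oats=-75, Barley=40
Best worst-case = 40 → Barley.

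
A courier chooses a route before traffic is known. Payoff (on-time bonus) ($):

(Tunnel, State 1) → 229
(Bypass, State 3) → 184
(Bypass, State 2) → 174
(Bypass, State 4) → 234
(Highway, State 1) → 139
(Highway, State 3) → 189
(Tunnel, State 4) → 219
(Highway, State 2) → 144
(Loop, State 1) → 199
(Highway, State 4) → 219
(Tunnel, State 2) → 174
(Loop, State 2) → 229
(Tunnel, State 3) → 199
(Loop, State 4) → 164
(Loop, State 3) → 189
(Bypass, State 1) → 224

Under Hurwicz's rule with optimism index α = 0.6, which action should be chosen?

Loop: 0.6·229 + 0.4·164 = 203
Tunnel: 0.6·229 + 0.4·174 = 207
Bypass: 0.6·234 + 0.4·174 = 210
Highway: 0.6·219 + 0.4·139 = 187
Highest Hurwicz score = 210 → Bypass.

Bypass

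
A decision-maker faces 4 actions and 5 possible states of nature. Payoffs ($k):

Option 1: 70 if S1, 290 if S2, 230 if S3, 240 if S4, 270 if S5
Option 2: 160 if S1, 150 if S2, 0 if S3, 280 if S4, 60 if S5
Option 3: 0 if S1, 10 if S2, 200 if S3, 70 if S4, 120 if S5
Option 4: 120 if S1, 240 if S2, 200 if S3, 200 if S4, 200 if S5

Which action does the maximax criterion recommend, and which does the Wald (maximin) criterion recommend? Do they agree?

maximax → Option 1; maximin → Option 4 (disagree)

Row maxima: Option 1=290, Option 2=280, Option 3=200, Option 4=240
Best best-case = 290 → Option 1.
Row minima: Option 1=70, Option 2=0, Option 3=0, Option 4=120
Best worst-case = 120 → Option 4.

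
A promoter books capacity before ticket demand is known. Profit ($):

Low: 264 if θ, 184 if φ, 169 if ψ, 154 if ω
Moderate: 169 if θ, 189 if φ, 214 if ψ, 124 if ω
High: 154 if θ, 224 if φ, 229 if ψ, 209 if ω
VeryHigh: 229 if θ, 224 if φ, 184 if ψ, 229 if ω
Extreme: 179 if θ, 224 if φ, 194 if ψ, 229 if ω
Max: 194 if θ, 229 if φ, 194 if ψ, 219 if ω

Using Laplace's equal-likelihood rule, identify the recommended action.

Row averages: Low=192.75, Moderate=174, High=204, VeryHigh=216.5, Extreme=206.5, Max=209
Highest average = 216.5 → VeryHigh.

VeryHigh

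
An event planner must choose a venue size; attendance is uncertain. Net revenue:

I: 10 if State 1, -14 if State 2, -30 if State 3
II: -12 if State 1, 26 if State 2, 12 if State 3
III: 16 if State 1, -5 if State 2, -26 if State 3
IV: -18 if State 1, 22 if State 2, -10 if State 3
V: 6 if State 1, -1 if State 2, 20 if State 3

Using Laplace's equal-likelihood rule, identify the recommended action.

II

Row averages: I=-34/3, II=26/3, III=-5, IV=-2, V=25/3
Highest average = 26/3 → II.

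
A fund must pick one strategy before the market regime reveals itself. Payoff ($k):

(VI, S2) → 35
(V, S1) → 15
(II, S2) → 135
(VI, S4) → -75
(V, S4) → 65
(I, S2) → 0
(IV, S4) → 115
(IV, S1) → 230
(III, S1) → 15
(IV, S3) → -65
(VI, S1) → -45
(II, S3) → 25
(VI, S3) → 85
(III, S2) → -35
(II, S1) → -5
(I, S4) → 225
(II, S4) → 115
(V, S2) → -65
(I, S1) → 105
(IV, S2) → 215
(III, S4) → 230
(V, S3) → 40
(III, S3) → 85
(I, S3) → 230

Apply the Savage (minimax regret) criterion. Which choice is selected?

I

Column bests: S1=230, S2=215, S3=230, S4=230.
I regrets: 125, 215, 0, 5 → max 215
II regrets: 235, 80, 205, 115 → max 235
III regrets: 215, 250, 145, 0 → max 250
IV regrets: 0, 0, 295, 115 → max 295
V regrets: 215, 280, 190, 165 → max 280
VI regrets: 275, 180, 145, 305 → max 305
Smallest max regret = 215 → I.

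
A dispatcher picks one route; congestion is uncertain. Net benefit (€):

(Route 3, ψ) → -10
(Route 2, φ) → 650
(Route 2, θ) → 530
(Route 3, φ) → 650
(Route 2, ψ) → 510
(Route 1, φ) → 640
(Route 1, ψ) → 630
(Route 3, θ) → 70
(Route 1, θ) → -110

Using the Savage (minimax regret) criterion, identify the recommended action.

Column bests: θ=530, φ=650, ψ=630.
Route 1 regrets: 640, 10, 0 → max 640
Route 2 regrets: 0, 0, 120 → max 120
Route 3 regrets: 460, 0, 640 → max 640
Smallest max regret = 120 → Route 2.

Route 2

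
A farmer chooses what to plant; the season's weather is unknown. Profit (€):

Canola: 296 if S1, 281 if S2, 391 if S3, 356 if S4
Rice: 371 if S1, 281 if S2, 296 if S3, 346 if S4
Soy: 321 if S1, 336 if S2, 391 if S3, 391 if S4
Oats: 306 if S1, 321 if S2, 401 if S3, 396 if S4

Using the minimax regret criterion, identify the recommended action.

Soy

Column bests: S1=371, S2=336, S3=401, S4=396.
Canola regrets: 75, 55, 10, 40 → max 75
Rice regrets: 0, 55, 105, 50 → max 105
Soy regrets: 50, 0, 10, 5 → max 50
Oats regrets: 65, 15, 0, 0 → max 65
Smallest max regret = 50 → Soy.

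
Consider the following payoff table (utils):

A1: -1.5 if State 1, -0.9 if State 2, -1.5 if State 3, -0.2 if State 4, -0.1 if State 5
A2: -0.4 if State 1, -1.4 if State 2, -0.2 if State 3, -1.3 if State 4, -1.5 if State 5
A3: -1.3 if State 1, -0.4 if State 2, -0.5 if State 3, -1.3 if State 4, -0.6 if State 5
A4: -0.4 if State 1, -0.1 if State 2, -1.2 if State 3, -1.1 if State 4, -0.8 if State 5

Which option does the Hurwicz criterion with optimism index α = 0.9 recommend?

A1: 0.9·(-0.1) + 0.1·(-1.5) = -0.24
A2: 0.9·(-0.2) + 0.1·(-1.5) = -0.33
A3: 0.9·(-0.4) + 0.1·(-1.3) = -0.49
A4: 0.9·(-0.1) + 0.1·(-1.2) = -0.21
Highest Hurwicz score = -0.21 → A4.

A4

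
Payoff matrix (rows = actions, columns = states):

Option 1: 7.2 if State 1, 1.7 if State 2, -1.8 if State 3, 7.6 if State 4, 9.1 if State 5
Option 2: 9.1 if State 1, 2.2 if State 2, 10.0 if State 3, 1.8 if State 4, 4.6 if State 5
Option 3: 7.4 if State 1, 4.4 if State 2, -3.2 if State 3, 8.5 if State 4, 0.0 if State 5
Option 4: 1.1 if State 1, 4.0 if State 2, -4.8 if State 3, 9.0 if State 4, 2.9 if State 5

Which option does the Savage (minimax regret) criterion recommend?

Option 2

Column bests: State 1=9.1, State 2=4.4, State 3=10.0, State 4=9.0, State 5=9.1.
Option 1 regrets: 1.9, 2.7, 11.8, 1.4, 0.0 → max 11.8
Option 2 regrets: 0.0, 2.2, 0.0, 7.2, 4.5 → max 7.2
Option 3 regrets: 1.7, 0.0, 13.2, 0.5, 9.1 → max 13.2
Option 4 regrets: 8.0, 0.4, 14.8, 0.0, 6.2 → max 14.8
Smallest max regret = 7.2 → Option 2.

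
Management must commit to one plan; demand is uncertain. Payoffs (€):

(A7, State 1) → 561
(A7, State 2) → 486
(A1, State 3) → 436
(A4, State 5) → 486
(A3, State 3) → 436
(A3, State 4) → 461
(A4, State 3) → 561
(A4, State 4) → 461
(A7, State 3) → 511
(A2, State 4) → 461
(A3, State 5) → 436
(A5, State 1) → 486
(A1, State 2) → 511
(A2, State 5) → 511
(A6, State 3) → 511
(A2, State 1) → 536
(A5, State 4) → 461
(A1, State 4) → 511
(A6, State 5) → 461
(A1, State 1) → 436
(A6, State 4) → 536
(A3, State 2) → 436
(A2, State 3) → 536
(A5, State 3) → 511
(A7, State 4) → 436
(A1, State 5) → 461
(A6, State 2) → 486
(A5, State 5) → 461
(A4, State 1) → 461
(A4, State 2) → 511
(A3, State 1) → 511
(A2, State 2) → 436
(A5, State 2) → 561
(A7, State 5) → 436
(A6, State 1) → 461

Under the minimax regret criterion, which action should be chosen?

Column bests: State 1=561, State 2=561, State 3=561, State 4=536, State 5=511.
A1 regrets: 125, 50, 125, 25, 50 → max 125
A2 regrets: 25, 125, 25, 75, 0 → max 125
A3 regrets: 50, 125, 125, 75, 75 → max 125
A4 regrets: 100, 50, 0, 75, 25 → max 100
A5 regrets: 75, 0, 50, 75, 50 → max 75
A6 regrets: 100, 75, 50, 0, 50 → max 100
A7 regrets: 0, 75, 50, 100, 75 → max 100
Smallest max regret = 75 → A5.

A5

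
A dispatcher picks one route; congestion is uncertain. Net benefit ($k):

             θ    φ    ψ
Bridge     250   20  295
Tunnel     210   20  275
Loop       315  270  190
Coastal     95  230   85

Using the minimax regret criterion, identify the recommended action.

Loop

Column bests: θ=315, φ=270, ψ=295.
Bridge regrets: 65, 250, 0 → max 250
Tunnel regrets: 105, 250, 20 → max 250
Loop regrets: 0, 0, 105 → max 105
Coastal regrets: 220, 40, 210 → max 220
Smallest max regret = 105 → Loop.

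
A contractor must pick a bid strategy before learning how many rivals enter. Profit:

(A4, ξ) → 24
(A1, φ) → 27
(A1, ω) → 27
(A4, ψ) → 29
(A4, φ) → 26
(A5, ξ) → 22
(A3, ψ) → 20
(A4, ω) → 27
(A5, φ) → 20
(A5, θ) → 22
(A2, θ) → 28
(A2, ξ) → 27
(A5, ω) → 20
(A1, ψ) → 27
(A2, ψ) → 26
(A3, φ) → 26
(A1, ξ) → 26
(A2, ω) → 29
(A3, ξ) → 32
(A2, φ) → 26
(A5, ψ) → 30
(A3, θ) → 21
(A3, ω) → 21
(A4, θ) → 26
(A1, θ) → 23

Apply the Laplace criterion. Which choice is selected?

A2

Row averages: A1=26, A2=27.2, A3=24, A4=26.4, A5=22.8
Highest average = 27.2 → A2.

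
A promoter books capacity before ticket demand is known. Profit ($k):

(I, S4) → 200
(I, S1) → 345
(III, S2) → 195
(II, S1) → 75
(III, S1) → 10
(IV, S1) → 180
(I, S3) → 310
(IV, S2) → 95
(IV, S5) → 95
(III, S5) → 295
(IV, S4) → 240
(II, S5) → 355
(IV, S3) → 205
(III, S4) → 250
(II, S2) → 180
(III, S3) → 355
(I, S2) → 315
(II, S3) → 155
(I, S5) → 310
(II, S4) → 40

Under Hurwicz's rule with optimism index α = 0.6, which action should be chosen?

I

I: 0.6·345 + 0.4·200 = 287
II: 0.6·355 + 0.4·40 = 229
III: 0.6·355 + 0.4·10 = 217
IV: 0.6·240 + 0.4·95 = 182
Highest Hurwicz score = 287 → I.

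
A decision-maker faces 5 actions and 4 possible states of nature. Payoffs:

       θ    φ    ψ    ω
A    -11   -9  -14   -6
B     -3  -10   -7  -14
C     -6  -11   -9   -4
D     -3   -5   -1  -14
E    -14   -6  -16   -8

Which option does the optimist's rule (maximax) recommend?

D

Row maxima: A=-6, B=-3, C=-4, D=-1, E=-6
Best best-case = -1 → D.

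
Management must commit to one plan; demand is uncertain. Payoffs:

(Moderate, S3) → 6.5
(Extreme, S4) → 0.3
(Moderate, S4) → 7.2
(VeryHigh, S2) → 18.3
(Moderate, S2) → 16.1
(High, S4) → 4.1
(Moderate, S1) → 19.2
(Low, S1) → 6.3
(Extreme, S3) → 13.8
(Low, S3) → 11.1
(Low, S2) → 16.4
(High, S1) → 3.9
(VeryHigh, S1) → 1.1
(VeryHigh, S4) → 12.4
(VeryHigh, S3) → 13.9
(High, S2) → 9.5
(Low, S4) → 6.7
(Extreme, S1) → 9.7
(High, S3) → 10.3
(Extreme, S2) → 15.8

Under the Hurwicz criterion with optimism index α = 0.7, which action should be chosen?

Low: 0.7·16.4 + 0.3·6.3 = 13.37
Moderate: 0.7·19.2 + 0.3·6.5 = 15.39
High: 0.7·10.3 + 0.3·3.9 = 8.38
VeryHigh: 0.7·18.3 + 0.3·1.1 = 13.14
Extreme: 0.7·15.8 + 0.3·0.3 = 11.15
Highest Hurwicz score = 15.39 → Moderate.

Moderate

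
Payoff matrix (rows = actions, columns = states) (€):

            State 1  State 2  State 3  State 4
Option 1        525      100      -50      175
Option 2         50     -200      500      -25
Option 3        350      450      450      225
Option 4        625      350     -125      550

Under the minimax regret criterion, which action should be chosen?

Option 3

Column bests: State 1=625, State 2=450, State 3=500, State 4=550.
Option 1 regrets: 100, 350, 550, 375 → max 550
Option 2 regrets: 575, 650, 0, 575 → max 650
Option 3 regrets: 275, 0, 50, 325 → max 325
Option 4 regrets: 0, 100, 625, 0 → max 625
Smallest max regret = 325 → Option 3.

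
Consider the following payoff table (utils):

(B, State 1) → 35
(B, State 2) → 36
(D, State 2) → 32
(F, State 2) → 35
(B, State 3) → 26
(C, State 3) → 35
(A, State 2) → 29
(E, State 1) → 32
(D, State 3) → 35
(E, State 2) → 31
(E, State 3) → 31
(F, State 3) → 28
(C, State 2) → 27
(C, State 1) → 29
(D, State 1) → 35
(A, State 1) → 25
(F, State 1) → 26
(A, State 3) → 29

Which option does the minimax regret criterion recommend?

D

Column bests: State 1=35, State 2=36, State 3=35.
A regrets: 10, 7, 6 → max 10
B regrets: 0, 0, 9 → max 9
C regrets: 6, 9, 0 → max 9
D regrets: 0, 4, 0 → max 4
E regrets: 3, 5, 4 → max 5
F regrets: 9, 1, 7 → max 9
Smallest max regret = 4 → D.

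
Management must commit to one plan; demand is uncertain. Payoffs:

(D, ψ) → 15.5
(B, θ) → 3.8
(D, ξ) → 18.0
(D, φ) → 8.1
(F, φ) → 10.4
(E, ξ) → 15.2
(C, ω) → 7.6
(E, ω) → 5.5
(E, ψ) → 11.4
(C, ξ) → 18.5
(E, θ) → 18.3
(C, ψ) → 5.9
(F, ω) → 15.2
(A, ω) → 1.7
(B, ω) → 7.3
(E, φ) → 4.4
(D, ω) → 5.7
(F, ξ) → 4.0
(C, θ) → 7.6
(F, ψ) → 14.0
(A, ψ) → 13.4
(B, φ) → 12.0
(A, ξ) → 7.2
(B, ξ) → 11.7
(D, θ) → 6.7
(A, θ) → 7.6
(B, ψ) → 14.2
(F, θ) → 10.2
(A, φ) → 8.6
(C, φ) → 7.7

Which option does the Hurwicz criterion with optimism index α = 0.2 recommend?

A: 0.2·13.4 + 0.8·1.7 = 4.04
B: 0.2·14.2 + 0.8·3.8 = 5.88
C: 0.2·18.5 + 0.8·5.9 = 8.42
D: 0.2·18.0 + 0.8·5.7 = 8.16
E: 0.2·18.3 + 0.8·4.4 = 7.18
F: 0.2·15.2 + 0.8·4.0 = 6.24
Highest Hurwicz score = 8.42 → C.

C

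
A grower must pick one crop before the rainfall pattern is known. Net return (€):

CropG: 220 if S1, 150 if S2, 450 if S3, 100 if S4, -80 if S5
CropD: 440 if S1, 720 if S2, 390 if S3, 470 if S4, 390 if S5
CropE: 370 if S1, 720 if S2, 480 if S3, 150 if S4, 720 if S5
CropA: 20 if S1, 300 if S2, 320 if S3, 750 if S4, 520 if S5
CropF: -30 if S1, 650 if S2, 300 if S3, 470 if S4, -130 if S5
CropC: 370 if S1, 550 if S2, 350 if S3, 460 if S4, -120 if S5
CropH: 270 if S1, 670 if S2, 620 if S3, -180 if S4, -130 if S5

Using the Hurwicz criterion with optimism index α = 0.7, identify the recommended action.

CropG: 0.7·450 + 0.3·(-80) = 291
CropD: 0.7·720 + 0.3·390 = 621
CropE: 0.7·720 + 0.3·150 = 549
CropA: 0.7·750 + 0.3·20 = 531
CropF: 0.7·650 + 0.3·(-130) = 416
CropC: 0.7·550 + 0.3·(-120) = 349
CropH: 0.7·670 + 0.3·(-180) = 415
Highest Hurwicz score = 621 → CropD.

CropD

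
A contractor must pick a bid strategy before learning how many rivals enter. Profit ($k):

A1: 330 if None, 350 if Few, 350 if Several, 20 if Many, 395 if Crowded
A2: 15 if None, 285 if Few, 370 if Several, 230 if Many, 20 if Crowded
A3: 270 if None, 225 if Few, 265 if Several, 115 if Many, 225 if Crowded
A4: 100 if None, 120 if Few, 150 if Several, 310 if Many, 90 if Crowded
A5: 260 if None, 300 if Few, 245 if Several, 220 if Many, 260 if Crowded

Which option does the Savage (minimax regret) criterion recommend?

A5

Column bests: None=330, Few=350, Several=370, Many=310, Crowded=395.
A1 regrets: 0, 0, 20, 290, 0 → max 290
A2 regrets: 315, 65, 0, 80, 375 → max 375
A3 regrets: 60, 125, 105, 195, 170 → max 195
A4 regrets: 230, 230, 220, 0, 305 → max 305
A5 regrets: 70, 50, 125, 90, 135 → max 135
Smallest max regret = 135 → A5.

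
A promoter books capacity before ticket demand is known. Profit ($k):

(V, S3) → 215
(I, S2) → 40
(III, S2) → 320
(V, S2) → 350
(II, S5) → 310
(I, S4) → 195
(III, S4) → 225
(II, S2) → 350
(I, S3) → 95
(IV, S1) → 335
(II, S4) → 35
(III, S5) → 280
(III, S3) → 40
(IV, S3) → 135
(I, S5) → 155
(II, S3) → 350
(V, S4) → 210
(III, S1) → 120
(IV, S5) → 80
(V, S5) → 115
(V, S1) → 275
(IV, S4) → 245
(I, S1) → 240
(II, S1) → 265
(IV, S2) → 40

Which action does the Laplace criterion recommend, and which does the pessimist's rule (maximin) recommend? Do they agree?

laplace → II; maximin → V (disagree)

Row averages: I=145, II=262, III=197, IV=167, V=233
Highest average = 262 → II.
Row minima: I=40, II=35, III=40, IV=40, V=115
Best worst-case = 115 → V.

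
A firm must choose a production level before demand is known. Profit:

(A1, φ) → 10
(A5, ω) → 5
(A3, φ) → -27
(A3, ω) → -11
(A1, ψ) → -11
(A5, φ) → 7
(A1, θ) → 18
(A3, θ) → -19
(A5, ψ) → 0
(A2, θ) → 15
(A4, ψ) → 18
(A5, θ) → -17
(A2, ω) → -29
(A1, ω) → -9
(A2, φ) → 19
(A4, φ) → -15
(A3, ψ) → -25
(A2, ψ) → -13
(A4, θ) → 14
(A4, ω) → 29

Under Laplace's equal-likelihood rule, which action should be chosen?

Row averages: A1=2, A2=-2, A3=-20.5, A4=11.5, A5=-1.25
Highest average = 11.5 → A4.

A4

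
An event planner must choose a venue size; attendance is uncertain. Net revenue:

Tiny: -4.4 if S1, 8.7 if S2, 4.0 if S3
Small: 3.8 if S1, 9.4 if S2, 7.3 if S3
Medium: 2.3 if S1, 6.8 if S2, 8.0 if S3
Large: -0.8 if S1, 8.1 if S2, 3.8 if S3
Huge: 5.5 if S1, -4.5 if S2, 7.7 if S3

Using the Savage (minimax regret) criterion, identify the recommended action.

Small

Column bests: S1=5.5, S2=9.4, S3=8.0.
Tiny regrets: 9.9, 0.7, 4.0 → max 9.9
Small regrets: 1.7, 0.0, 0.7 → max 1.7
Medium regrets: 3.2, 2.6, 0.0 → max 3.2
Large regrets: 6.3, 1.3, 4.2 → max 6.3
Huge regrets: 0.0, 13.9, 0.3 → max 13.9
Smallest max regret = 1.7 → Small.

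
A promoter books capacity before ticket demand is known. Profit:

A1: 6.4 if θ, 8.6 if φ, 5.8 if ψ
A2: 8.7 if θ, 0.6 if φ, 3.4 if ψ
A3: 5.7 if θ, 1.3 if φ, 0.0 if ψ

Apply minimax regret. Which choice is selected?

A1

Column bests: θ=8.7, φ=8.6, ψ=5.8.
A1 regrets: 2.3, 0.0, 0.0 → max 2.3
A2 regrets: 0.0, 8.0, 2.4 → max 8.0
A3 regrets: 3.0, 7.3, 5.8 → max 7.3
Smallest max regret = 2.3 → A1.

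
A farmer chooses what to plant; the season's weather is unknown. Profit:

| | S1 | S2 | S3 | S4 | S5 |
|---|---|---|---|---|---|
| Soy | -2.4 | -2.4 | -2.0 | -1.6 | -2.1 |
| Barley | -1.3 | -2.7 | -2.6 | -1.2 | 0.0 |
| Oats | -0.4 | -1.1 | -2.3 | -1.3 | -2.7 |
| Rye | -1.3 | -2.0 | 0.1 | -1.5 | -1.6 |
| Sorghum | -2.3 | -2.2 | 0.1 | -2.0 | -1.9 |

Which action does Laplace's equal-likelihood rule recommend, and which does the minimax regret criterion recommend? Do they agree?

laplace → Rye; minimax regret → Rye (agree)

Row averages: Soy=-2.1, Barley=-1.56, Oats=-1.56, Rye=-1.26, Sorghum=-1.66
Highest average = -1.26 → Rye.
Column bests: S1=-0.4, S2=-1.1, S3=0.1, S4=-1.2, S5=0.0.
Soy regrets: 2.0, 1.3, 2.1, 0.4, 2.1 → max 2.1
Barley regrets: 0.9, 1.6, 2.7, 0.0, 0.0 → max 2.7
Oats regrets: 0.0, 0.0, 2.4, 0.1, 2.7 → max 2.7
Rye regrets: 0.9, 0.9, 0.0, 0.3, 1.6 → max 1.6
Sorghum regrets: 1.9, 1.1, 0.0, 0.8, 1.9 → max 1.9
Smallest max regret = 1.6 → Rye.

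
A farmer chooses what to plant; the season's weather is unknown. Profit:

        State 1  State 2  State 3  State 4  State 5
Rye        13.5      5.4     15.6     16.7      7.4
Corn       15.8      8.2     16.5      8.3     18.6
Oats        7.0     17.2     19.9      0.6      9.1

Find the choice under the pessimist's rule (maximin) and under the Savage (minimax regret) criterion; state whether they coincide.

maximin → Corn; minimax regret → Corn (agree)

Row minima: Rye=5.4, Corn=8.2, Oats=0.6
Best worst-case = 8.2 → Corn.
Column bests: State 1=15.8, State 2=17.2, State 3=19.9, State 4=16.7, State 5=18.6.
Rye regrets: 2.3, 11.8, 4.3, 0.0, 11.2 → max 11.8
Corn regrets: 0.0, 9.0, 3.4, 8.4, 0.0 → max 9.0
Oats regrets: 8.8, 0.0, 0.0, 16.1, 9.5 → max 16.1
Smallest max regret = 9.0 → Corn.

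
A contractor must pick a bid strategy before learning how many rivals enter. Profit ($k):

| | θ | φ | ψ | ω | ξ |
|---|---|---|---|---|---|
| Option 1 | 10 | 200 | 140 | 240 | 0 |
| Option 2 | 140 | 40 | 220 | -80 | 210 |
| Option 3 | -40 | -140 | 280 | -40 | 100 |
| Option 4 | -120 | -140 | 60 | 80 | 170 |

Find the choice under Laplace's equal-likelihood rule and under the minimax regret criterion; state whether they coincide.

Row averages: Option 1=118, Option 2=106, Option 3=32, Option 4=10
Highest average = 118 → Option 1.
Column bests: θ=140, φ=200, ψ=280, ω=240, ξ=210.
Option 1 regrets: 130, 0, 140, 0, 210 → max 210
Option 2 regrets: 0, 160, 60, 320, 0 → max 320
Option 3 regrets: 180, 340, 0, 280, 110 → max 340
Option 4 regrets: 260, 340, 220, 160, 40 → max 340
Smallest max regret = 210 → Option 1.

laplace → Option 1; minimax regret → Option 1 (agree)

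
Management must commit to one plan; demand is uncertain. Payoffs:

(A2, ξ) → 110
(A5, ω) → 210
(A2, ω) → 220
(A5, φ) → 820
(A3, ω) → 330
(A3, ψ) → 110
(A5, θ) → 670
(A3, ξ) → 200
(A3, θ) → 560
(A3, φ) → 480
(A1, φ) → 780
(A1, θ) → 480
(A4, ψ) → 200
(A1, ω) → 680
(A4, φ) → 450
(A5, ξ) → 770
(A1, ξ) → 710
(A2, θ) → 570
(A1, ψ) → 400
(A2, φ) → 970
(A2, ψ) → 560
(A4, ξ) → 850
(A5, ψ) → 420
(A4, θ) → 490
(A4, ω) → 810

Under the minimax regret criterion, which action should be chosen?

A1

Column bests: θ=670, φ=970, ψ=560, ω=810, ξ=850.
A1 regrets: 190, 190, 160, 130, 140 → max 190
A2 regrets: 100, 0, 0, 590, 740 → max 740
A3 regrets: 110, 490, 450, 480, 650 → max 650
A4 regrets: 180, 520, 360, 0, 0 → max 520
A5 regrets: 0, 150, 140, 600, 80 → max 600
Smallest max regret = 190 → A1.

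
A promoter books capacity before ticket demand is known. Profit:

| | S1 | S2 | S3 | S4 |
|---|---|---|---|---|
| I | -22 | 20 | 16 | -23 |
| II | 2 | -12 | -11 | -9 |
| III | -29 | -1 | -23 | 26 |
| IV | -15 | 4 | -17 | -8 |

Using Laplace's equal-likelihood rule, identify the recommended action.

Row averages: I=-2.25, II=-7.5, III=-6.75, IV=-9
Highest average = -2.25 → I.

I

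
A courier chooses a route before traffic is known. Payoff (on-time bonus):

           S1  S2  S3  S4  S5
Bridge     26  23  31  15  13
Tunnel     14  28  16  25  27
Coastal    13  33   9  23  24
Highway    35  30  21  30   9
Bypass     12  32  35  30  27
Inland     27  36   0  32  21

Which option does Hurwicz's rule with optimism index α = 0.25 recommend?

Bridge: 0.25·31 + 0.75·13 = 17.5
Tunnel: 0.25·28 + 0.75·14 = 17.5
Coastal: 0.25·33 + 0.75·9 = 15
Highway: 0.25·35 + 0.75·9 = 15.5
Bypass: 0.25·35 + 0.75·12 = 17.75
Inland: 0.25·36 + 0.75·0 = 9
Highest Hurwicz score = 17.75 → Bypass.

Bypass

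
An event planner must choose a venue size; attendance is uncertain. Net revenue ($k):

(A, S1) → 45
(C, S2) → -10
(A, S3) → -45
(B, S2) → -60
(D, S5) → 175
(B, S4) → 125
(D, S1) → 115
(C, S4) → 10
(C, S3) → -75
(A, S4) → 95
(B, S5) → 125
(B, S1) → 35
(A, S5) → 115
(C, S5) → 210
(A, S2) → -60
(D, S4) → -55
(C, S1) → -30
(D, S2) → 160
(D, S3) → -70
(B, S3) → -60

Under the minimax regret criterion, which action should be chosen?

Column bests: S1=115, S2=160, S3=-45, S4=125, S5=210.
A regrets: 70, 220, 0, 30, 95 → max 220
B regrets: 80, 220, 15, 0, 85 → max 220
C regrets: 145, 170, 30, 115, 0 → max 170
D regrets: 0, 0, 25, 180, 35 → max 180
Smallest max regret = 170 → C.

C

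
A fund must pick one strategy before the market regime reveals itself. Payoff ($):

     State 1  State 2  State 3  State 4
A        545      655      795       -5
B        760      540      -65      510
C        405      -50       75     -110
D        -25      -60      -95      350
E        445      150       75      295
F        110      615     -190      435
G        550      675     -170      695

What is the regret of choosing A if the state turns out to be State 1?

215

Best payoff under State 1 is 760.
Regret = 760 − 545 = 215.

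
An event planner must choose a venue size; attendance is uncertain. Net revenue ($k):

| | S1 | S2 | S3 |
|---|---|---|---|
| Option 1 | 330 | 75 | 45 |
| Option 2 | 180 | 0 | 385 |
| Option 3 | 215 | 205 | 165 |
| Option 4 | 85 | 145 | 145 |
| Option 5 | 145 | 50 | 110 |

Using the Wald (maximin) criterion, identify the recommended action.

Option 3

Row minima: Option 1=45, Option 2=0, Option 3=165, Option 4=85, Option 5=50
Best worst-case = 165 → Option 3.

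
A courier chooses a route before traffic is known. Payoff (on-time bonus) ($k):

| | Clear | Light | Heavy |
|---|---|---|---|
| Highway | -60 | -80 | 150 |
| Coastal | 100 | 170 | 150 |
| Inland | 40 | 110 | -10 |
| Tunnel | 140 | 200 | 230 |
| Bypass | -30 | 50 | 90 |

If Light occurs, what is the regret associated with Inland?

Best payoff under Light is 200.
Regret = 200 − 110 = 90.

90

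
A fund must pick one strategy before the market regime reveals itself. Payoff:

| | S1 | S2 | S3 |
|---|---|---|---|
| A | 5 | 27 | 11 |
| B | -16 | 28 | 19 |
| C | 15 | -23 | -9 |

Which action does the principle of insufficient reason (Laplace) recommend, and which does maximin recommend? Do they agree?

laplace → A; maximin → A (agree)

Row averages: A=43/3, B=31/3, C=-17/3
Highest average = 43/3 → A.
Row minima: A=5, B=-16, C=-23
Best worst-case = 5 → A.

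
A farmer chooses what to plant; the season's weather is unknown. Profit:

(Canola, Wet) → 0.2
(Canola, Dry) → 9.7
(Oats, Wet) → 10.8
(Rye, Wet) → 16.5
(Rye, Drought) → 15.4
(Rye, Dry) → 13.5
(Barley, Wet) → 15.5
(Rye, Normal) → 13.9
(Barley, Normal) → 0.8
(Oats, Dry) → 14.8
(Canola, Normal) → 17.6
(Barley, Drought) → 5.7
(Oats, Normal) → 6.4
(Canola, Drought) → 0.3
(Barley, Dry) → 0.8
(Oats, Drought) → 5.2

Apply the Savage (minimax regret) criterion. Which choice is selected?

Rye

Column bests: Drought=15.4, Dry=14.8, Normal=17.6, Wet=16.5.
Rye regrets: 0.0, 1.3, 3.7, 0.0 → max 3.7
Canola regrets: 15.1, 5.1, 0.0, 16.3 → max 16.3
Oats regrets: 10.2, 0.0, 11.2, 5.7 → max 11.2
Barley regrets: 9.7, 14.0, 16.8, 1.0 → max 16.8
Smallest max regret = 3.7 → Rye.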